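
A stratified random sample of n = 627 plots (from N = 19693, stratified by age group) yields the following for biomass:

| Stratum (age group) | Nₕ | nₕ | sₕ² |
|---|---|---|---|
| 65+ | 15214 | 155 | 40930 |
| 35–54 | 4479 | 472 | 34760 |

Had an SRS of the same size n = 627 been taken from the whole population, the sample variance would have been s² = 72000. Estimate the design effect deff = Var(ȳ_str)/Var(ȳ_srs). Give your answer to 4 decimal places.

1.4338

Var(ȳ_str) = Σ Wₕ²(1−fₕ)sₕ²/nₕ with Wₕ = Nₕ/19693:
  65+: (15214/19693)²·(1−155/15214)·40930/155 = 156.00044
  35–54: (4479/19693)²·(1−472/4479)·34760/472 = 3.4081163
  → Var(ȳ_str) = 159.40856.
Var(ȳ_srs) = (1 − 627/19693)·72000/627 = 111.17641.
deff = 159.40856 / 111.17641 = 1.4338.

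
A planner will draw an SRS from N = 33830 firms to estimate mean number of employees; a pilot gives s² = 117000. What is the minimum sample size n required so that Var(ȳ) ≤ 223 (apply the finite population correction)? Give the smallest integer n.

Without fpc, n₀ = s²/D = 117000/223 = 524.6637.
With fpc, (1 − n/N)·s²/n ≤ D requires n ≥ n₀/(1 + n₀/N) = 524.6637/(1 + 524.6637/33830) = 516.6510.
Rounding up, n = 517.

517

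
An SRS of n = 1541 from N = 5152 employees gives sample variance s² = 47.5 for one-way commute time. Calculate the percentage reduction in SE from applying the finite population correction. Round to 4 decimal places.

f = n/N = 1541/5152 = 0.29910714.
SE_no-fpc = √(s²/n) = 0.17556805; SE_fpc = √((1−f)s²/n) = 0.14698442.
Ratio = √(1−f) = 0.83719344. Reduction = 100·(1 − 0.83719344) = 16.2807%.

16.2807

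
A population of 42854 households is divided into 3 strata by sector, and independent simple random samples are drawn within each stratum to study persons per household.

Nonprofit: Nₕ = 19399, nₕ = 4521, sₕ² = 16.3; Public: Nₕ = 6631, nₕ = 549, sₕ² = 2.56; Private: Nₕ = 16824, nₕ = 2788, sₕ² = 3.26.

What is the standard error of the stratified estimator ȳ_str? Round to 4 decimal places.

0.0286

Var(ȳ_str) = Σₕ Wₕ²(1 − fₕ)sₕ²/nₕ with Wₕ = Nₕ/N, N = 42854.
Nonprofit: Wₕ = 0.45267653; term = 0.45267653²·(1 − 0.23305325)·16.3/4521 = 5.6662308 × 10^-4.
Public: Wₕ = 0.15473468; term = 0.15473468²·(1 − 0.08279294)·2.56/549 = 1.0240245 × 10^-4.
Private: Wₕ = 0.39258879; term = 0.39258879²·(1 − 0.16571564)·3.26/2788 = 1.5035391 × 10^-4.
Sum = 8.1937944 × 10^-4.
SE = √(8.1937944 × 10^-4) = 0.0286.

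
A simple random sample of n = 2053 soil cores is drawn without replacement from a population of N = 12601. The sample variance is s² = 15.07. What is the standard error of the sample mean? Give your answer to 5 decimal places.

Under SRS without replacement, Var(ȳ) = (1 − f)·s²/n with f = n/N = 2053/12601 = 0.16292358.
Var(ȳ) = (1 − 0.16292358)·15.07/2053 = 0.83707642·0.0073404774 = 0.0061445405.
SE(ȳ) = √(0.0061445405) = 0.07839.

0.07839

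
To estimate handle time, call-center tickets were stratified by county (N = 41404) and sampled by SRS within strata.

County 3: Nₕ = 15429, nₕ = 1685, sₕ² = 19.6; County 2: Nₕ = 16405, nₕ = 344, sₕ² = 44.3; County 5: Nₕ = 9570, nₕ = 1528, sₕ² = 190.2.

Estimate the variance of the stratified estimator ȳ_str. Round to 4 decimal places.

0.0268

Var(ȳ_str) = Σₕ Wₕ²(1 − fₕ)sₕ²/nₕ with Wₕ = Nₕ/N, N = 41404.
County 3: Wₕ = 0.37264516; term = 0.37264516²·(1 − 0.10920993)·19.6/1685 = 0.0014388731.
County 2: Wₕ = 0.39621776; term = 0.39621776²·(1 − 0.02096922)·44.3/344 = 0.019792903.
County 5: Wₕ = 0.23113709; term = 0.23113709²·(1 − 0.15966562)·190.2/1528 = 0.0055882852.
Sum = 0.026820061.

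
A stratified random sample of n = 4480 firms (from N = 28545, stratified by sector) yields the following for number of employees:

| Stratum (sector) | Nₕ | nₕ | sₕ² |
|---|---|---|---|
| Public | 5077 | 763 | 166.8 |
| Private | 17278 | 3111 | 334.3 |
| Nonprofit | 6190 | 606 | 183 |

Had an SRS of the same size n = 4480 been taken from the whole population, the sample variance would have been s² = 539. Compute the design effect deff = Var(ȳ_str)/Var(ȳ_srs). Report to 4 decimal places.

0.5025

Var(ȳ_str) = Σ Wₕ²(1−fₕ)sₕ²/nₕ with Wₕ = Nₕ/28545:
  Public: (5077/28545)²·(1−763/5077)·166.8/763 = 0.0058762291
  Private: (17278/28545)²·(1−3111/17278)·334.3/3111 = 0.032281049
  Nonprofit: (6190/28545)²·(1−606/6190)·183/606 = 0.012810156
  → Var(ȳ_str) = 0.050967434.
Var(ȳ_srs) = (1 − 4480/28545)·539/4480 = 0.10143003.
deff = 0.050967434 / 0.10143003 = 0.5025.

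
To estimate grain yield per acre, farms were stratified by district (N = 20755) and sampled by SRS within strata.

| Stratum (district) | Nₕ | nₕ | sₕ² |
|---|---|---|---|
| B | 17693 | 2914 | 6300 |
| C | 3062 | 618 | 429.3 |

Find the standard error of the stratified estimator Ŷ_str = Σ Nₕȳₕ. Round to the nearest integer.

23886

Var(Ŷ_str) = Σₕ Nₕ²(1 − fₕ)sₕ²/nₕ.
B: 17693²·(1 − 2914/17693)·6300/2914 = 5.6532414 × 10^8.
C: 3062²·(1 − 618/3062)·429.3/618 = 5.198509 × 10^6.
Sum = 5.7052265 × 10^8.
SE = √(5.7052265 × 10^8) = 23886.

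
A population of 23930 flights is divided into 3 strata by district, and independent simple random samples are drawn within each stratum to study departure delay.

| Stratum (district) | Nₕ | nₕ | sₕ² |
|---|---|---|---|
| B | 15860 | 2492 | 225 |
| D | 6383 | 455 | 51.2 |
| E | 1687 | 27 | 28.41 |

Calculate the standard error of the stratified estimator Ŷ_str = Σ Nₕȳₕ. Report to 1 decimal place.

5133.0

Var(Ŷ_str) = Σₕ Nₕ²(1 − fₕ)sₕ²/nₕ.
B: 15860²·(1 − 2492/15860)·225/2492 = 1.914274 × 10^7.
D: 6383²·(1 − 455/6383)·51.2/455 = 4.2578622 × 10^6.
E: 1687²·(1 − 27/1687)·28.41/27 = 2.9466642 × 10^6.
Sum = 2.6347266 × 10^7.
SE = √(2.6347266 × 10^7) = 5133.0.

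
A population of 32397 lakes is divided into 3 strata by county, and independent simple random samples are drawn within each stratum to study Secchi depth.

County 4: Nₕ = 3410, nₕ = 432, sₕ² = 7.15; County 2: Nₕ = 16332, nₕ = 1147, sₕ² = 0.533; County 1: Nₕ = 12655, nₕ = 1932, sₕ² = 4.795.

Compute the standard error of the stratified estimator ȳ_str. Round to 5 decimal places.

Var(ȳ_str) = Σₕ Wₕ²(1 − fₕ)sₕ²/nₕ with Wₕ = Nₕ/N, N = 32397.
County 4: Wₕ = 0.10525666; term = 0.10525666²·(1 − 0.12668622)·7.15/432 = 1.6013703 × 10^-4.
County 2: Wₕ = 0.50412075; term = 0.50412075²·(1 − 0.07023022)·0.533/1147 = 1.0980152 × 10^-4.
County 1: Wₕ = 0.39062259; term = 0.39062259²·(1 − 0.15266693)·4.795/1932 = 3.2088569 × 10^-4.
Sum = 5.9082424 × 10^-4.
SE = √(5.9082424 × 10^-4) = 0.02431.

0.02431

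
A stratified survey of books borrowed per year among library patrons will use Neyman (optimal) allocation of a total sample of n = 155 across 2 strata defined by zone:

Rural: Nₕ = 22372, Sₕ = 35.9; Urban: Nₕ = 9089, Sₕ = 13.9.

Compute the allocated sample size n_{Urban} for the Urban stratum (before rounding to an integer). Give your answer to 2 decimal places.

21.07

Neyman allocation: nₕ = n·NₕSₕ / Σⱼ NⱼSⱼ.
Σ NⱼSⱼ = 22372·35.9 + 9089·13.9 = 929491.9.
n_{Urban} = 155·9089·13.9 / 929491.9 = 21.07.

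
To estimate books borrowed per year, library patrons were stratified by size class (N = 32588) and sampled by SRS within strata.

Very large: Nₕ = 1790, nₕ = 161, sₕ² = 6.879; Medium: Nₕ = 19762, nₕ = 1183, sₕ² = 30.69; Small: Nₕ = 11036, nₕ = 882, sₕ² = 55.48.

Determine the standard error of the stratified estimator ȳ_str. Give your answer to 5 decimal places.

0.12539

Var(ȳ_str) = Σₕ Wₕ²(1 − fₕ)sₕ²/nₕ with Wₕ = Nₕ/N, N = 32588.
Very large: Wₕ = 0.05492819; term = 0.05492819²·(1 − 0.08994413)·6.879/161 = 1.1731624 × 10^-4.
Medium: Wₕ = 0.60641954; term = 0.60641954²·(1 − 0.05986236)·30.69/1183 = 0.0089691226.
Small: Wₕ = 0.33865226; term = 0.33865226²·(1 − 0.07992026)·55.48/882 = 0.0066374506.
Sum = 0.015723889.
SE = √(0.015723889) = 0.12539.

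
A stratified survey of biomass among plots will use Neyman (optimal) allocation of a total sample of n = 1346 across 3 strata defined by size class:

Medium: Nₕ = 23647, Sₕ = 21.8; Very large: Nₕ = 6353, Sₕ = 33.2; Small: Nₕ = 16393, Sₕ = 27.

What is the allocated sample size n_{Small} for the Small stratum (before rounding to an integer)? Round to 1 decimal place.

Neyman allocation: nₕ = n·NₕSₕ / Σⱼ NⱼSⱼ.
Σ NⱼSⱼ = 23647·21.8 + 6353·33.2 + 16393·27 = 1.1690352 × 10^6.
n_{Small} = 1346·16393·27 / (1.1690352 × 10^6) = 509.6.

509.6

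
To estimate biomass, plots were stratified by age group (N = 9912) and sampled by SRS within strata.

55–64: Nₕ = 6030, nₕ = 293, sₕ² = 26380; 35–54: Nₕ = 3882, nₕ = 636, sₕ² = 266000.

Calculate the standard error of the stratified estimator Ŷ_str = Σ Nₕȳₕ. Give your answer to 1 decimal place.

91568.9

Var(Ŷ_str) = Σₕ Nₕ²(1 − fₕ)sₕ²/nₕ.
55–64: 6030²·(1 − 293/6030)·26380/293 = 3.1146506 × 10^9.
35–54: 3882²·(1 − 636/3882)·266000/636 = 5.2702178 × 10^9.
Sum = 8.3848684 × 10^9.
SE = √(8.3848684 × 10^9) = 91568.9.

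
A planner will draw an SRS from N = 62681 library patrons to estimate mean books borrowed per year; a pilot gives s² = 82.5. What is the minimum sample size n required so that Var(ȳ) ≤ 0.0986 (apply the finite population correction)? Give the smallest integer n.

Without fpc, n₀ = s²/D = 82.5/0.0986 = 836.7140.
With fpc, (1 − n/N)·s²/n ≤ D requires n ≥ n₀/(1 + n₀/N) = 836.7140/(1 + 836.7140/62681) = 825.6920.
Rounding up, n = 826.

826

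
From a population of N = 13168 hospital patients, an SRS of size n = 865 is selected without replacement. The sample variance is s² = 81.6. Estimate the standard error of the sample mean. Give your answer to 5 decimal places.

0.29688

Under SRS without replacement, Var(ȳ) = (1 − f)·s²/n with f = n/N = 865/13168 = 0.06568955.
Var(ȳ) = (1 − 0.06568955)·81.6/865 = 0.93431045·0.09433526 = 0.088138419.
SE(ȳ) = √(0.088138419) = 0.29688.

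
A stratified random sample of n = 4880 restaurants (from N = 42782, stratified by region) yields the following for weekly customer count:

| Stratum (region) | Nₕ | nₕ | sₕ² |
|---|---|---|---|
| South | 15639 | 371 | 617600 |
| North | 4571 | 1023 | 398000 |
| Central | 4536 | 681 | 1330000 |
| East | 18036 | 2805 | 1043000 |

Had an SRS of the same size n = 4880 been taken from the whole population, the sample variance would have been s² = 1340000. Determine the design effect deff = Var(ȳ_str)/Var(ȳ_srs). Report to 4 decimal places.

1.2130

Var(ȳ_str) = Σ Wₕ²(1−fₕ)sₕ²/nₕ with Wₕ = Nₕ/42782:
  South: (15639/42782)²·(1−371/15639)·617600/371 = 217.17126
  North: (4571/42782)²·(1−1023/4571)·398000/1023 = 3.4473081
  Central: (4536/42782)²·(1−681/4536)·1330000/681 = 18.658632
  East: (18036/42782)²·(1−2805/18036)·1043000/2805 = 55.808188
  → Var(ȳ_str) = 295.08539.
Var(ȳ_srs) = (1 − 4880/42782)·1340000/4880 = 243.26858.
deff = 295.08539 / 243.26858 = 1.2130.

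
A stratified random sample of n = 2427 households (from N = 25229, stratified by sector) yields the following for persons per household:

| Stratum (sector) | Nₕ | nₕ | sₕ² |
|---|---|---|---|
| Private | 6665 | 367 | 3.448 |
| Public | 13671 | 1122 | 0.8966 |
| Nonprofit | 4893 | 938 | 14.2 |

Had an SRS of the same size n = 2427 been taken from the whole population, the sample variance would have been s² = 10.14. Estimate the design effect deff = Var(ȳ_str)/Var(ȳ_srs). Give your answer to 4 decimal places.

Var(ȳ_str) = Σ Wₕ²(1−fₕ)sₕ²/nₕ with Wₕ = Nₕ/25229:
  Private: (6665/25229)²·(1−367/6665)·3.448/367 = 6.1958933 × 10^-4
  Public: (13671/25229)²·(1−1122/13671)·0.8966/1122 = 2.1538488 × 10^-4
  Nonprofit: (4893/25229)²·(1−938/4893)·14.2/938 = 4.6026414 × 10^-4
  → Var(ȳ_str) = 0.0012952384.
Var(ȳ_srs) = (1 − 2427/25229)·10.14/2427 = 0.0037760791.
deff = 0.0012952384 / 0.0037760791 = 0.3430.

0.3430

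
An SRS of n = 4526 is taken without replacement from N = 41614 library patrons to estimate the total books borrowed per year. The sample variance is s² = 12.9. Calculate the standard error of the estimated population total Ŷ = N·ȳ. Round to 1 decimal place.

Var(Ŷ) = N²·Var(ȳ) = N²·(1 − n/N)·s²/n.
f = 4526/41614 = 0.10876147; Var(ȳ) = 0.89123853·12.9/4526 = 0.002540207.
Var(Ŷ) = 41614² · 0.002540207 = 4.39894 × 10^6.
SE(Ŷ) = √(4.39894 × 10^6) = 2097.4.

2097.4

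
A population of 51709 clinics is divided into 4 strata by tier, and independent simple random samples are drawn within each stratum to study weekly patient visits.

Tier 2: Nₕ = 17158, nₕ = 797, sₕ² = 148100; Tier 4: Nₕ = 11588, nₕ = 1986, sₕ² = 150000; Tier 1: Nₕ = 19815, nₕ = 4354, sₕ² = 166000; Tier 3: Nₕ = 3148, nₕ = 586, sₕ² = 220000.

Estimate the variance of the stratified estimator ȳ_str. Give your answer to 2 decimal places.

Var(ȳ_str) = Σₕ Wₕ²(1 − fₕ)sₕ²/nₕ with Wₕ = Nₕ/N, N = 51709.
Tier 2: Wₕ = 0.33181845; term = 0.33181845²·(1 − 0.04645064)·148100/797 = 19.509268.
Tier 4: Wₕ = 0.22410025; term = 0.22410025²·(1 − 0.17138419)·150000/1986 = 3.1430401.
Tier 1: Wₕ = 0.38320215; term = 0.38320215²·(1 − 0.21973253)·166000/4354 = 4.3683662.
Tier 3: Wₕ = 0.06087915; term = 0.06087915²·(1 − 0.18614994)·220000/586 = 1.1324177.
Sum = 28.153092.

28.15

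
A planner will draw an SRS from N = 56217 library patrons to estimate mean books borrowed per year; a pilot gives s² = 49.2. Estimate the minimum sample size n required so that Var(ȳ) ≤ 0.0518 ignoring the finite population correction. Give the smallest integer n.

950

Without fpc, n₀ = s²/D = 49.2/0.0518 = 949.8069.
Rounding up, n = 950.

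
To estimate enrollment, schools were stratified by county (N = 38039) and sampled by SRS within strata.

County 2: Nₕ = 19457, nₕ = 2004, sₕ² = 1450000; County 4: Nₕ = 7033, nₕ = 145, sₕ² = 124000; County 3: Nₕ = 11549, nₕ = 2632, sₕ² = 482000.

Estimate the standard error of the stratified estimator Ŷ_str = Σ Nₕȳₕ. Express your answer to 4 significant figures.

553200

Var(Ŷ_str) = Σₕ Nₕ²(1 − fₕ)sₕ²/nₕ.
County 2: 19457²·(1 − 2004/19457)·1450000/2004 = 2.4570628 × 10^11.
County 4: 7033²·(1 − 145/7033)·124000/145 = 4.1427377 × 10^10.
County 3: 11549²·(1 − 2632/11549)·482000/2632 = 1.8859245 × 10^10.
Sum = 3.059929 × 10^11.
SE = √(3.059929 × 10^11) = 553200.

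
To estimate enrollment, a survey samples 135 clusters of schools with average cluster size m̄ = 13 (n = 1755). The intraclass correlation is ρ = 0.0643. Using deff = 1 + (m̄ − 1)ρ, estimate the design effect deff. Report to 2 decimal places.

1.77

deff = 1 + (13 − 1)·0.0643 = 1 + 0.7716 = 1.7716.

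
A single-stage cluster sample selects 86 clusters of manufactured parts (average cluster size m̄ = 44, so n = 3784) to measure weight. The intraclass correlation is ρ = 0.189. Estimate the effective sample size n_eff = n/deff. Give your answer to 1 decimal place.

414.6

deff = 1 + (44 − 1)·0.189 = 1 + 8.127 = 9.127.
n_eff = 3784 / 9.127 = 414.6.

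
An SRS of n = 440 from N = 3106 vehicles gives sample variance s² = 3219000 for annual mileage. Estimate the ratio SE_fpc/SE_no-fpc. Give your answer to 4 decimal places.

0.9265

f = n/N = 440/3106 = 0.14166130.
SE_no-fpc = √(s²/n) = 85.533088; SE_fpc = √((1−f)s²/n) = 79.243472.
Ratio = √(1−f) = 0.92646570.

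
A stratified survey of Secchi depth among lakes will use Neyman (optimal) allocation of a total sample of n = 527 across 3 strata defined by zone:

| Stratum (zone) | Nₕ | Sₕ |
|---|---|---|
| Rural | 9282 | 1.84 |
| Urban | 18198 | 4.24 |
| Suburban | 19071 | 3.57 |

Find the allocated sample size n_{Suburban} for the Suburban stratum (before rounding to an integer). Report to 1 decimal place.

221.0

Neyman allocation: nₕ = n·NₕSₕ / Σⱼ NⱼSⱼ.
Σ NⱼSⱼ = 9282·1.84 + 18198·4.24 + 19071·3.57 = 162321.87.
n_{Suburban} = 527·19071·3.57 / 162321.87 = 221.0.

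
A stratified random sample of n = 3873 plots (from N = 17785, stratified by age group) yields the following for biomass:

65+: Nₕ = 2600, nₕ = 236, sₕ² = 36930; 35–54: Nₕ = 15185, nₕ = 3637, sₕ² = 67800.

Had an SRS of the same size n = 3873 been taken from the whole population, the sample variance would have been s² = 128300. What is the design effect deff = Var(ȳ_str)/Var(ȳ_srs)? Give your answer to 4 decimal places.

0.5162

Var(ȳ_str) = Σ Wₕ²(1−fₕ)sₕ²/nₕ with Wₕ = Nₕ/17785:
  65+: (2600/17785)²·(1−236/2600)·36930/236 = 3.0407477
  35–54: (15185/17785)²·(1−3637/15185)·67800/3637 = 10.334756
  → Var(ȳ_str) = 13.375504.
Var(ȳ_srs) = (1 − 3873/17785)·128300/3873 = 25.912831.
deff = 13.375504 / 25.912831 = 0.5162.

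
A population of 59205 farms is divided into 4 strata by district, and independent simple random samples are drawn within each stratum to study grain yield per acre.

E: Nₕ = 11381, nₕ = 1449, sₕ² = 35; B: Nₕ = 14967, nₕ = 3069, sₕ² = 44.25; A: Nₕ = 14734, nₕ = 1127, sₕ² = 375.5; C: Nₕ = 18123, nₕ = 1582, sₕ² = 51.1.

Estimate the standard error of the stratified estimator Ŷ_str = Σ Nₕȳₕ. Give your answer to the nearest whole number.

9043

Var(Ŷ_str) = Σₕ Nₕ²(1 − fₕ)sₕ²/nₕ.
E: 11381²·(1 − 1449/11381)·35/1449 = 2.7303404 × 10^6.
B: 14967²·(1 − 3069/14967)·44.25/3069 = 2.5675867 × 10^6.
A: 14734²·(1 − 1127/14734)·375.5/1127 = 6.6798864 × 10^7.
C: 18123²·(1 − 1582/18123)·51.1/1582 = 9.6829184 × 10^6.
Sum = 8.177971 × 10^7.
SE = √(8.177971 × 10^7) = 9043.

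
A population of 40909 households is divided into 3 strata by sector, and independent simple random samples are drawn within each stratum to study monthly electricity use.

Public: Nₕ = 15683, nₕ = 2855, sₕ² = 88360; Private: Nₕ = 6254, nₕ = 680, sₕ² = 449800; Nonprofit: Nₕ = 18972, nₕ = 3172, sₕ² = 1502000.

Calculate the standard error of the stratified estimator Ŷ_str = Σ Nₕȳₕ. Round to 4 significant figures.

Var(Ŷ_str) = Σₕ Nₕ²(1 − fₕ)sₕ²/nₕ.
Public: 15683²·(1 − 2855/15683)·88360/2855 = 6.2264096 × 10^9.
Private: 6254²·(1 − 680/6254)·449800/680 = 2.305873 × 10^10.
Nonprofit: 18972²·(1 − 3172/18972)·1502000/3172 = 1.419407 × 10^11.
Sum = 1.7122584 × 10^11.
SE = √(1.7122584 × 10^11) = 413800.

413800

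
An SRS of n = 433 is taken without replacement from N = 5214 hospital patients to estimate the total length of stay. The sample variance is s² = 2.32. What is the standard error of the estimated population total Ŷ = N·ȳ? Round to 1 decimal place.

365.5

Var(Ŷ) = N²·Var(ȳ) = N²·(1 − n/N)·s²/n.
f = 433/5214 = 0.08304565; Var(ȳ) = 0.91695435·2.32/433 = 0.0049130118.
Var(Ŷ) = 5214² · 0.0049130118 = 133564.14.
SE(Ŷ) = √(133564.14) = 365.5.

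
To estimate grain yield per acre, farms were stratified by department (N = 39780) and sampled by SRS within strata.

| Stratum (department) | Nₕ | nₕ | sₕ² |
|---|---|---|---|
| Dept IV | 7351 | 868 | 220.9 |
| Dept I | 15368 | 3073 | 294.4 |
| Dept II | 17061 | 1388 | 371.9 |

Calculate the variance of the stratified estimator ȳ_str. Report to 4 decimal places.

Var(ȳ_str) = Σₕ Wₕ²(1 − fₕ)sₕ²/nₕ with Wₕ = Nₕ/N, N = 39780.
Dept IV: Wₕ = 0.18479135; term = 0.18479135²·(1 − 0.11807917)·220.9/868 = 0.0076642361.
Dept I: Wₕ = 0.38632479; term = 0.38632479²·(1 − 0.19996096)·294.4/3073 = 0.011439093.
Dept II: Wₕ = 0.42888386; term = 0.42888386²·(1 − 0.08135514)·371.9/1388 = 0.045275554.
Sum = 0.064378883.

0.0644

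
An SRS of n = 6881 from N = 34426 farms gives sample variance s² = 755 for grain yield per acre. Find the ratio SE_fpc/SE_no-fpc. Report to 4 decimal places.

0.8945

f = n/N = 6881/34426 = 0.19987800.
SE_no-fpc = √(s²/n) = 0.33124375; SE_fpc = √((1−f)s²/n) = 0.29629601.
Ratio = √(1−f) = 0.89449539.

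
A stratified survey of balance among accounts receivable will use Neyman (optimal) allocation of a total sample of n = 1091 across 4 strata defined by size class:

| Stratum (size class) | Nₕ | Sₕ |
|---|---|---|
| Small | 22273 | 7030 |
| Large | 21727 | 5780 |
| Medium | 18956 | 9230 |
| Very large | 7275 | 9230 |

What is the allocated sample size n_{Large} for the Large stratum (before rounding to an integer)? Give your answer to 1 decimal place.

Neyman allocation: nₕ = n·NₕSₕ / Σⱼ NⱼSⱼ.
Σ NⱼSⱼ = 22273·7030 + 21727·5780 + 18956·9230 + 7275·9230 = 5.2427338 × 10^8.
n_{Large} = 1091·21727·5780 / (5.2427338 × 10^8) = 261.3.

261.3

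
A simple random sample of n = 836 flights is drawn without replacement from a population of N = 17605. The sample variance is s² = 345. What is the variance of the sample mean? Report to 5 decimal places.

Under SRS without replacement, Var(ȳ) = (1 − f)·s²/n with f = n/N = 836/17605 = 0.04748651.
Var(ȳ) = (1 − 0.04748651)·345/836 = 0.95251349·0.41267943 = 0.39308272.

0.39308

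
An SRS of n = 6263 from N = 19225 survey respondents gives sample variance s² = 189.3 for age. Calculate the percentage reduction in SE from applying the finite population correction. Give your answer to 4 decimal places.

f = n/N = 6263/19225 = 0.32577373.
SE_no-fpc = √(s²/n) = 0.17385377; SE_fpc = √((1−f)s²/n) = 0.14275356.
Ratio = √(1−f) = 0.82111282. Reduction = 100·(1 − 0.82111282) = 17.8887%.

17.8887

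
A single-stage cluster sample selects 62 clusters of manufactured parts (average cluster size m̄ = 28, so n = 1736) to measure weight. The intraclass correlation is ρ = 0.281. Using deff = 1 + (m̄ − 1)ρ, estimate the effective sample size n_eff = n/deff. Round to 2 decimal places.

deff = 1 + (28 − 1)·0.281 = 1 + 7.587 = 8.587.
n_eff = 1736 / 8.587 = 202.17.

202.17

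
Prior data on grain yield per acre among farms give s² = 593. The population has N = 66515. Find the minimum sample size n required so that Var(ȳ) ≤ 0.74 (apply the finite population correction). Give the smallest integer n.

Without fpc, n₀ = s²/D = 593/0.74 = 801.3514.
With fpc, (1 − n/N)·s²/n ≤ D requires n ≥ n₀/(1 + n₀/N) = 801.3514/(1 + 801.3514/66515) = 791.8119.
Rounding up, n = 792.

792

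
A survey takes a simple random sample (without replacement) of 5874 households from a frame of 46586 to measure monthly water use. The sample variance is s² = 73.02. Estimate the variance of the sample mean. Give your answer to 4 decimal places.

Under SRS without replacement, Var(ȳ) = (1 − f)·s²/n with f = n/N = 5874/46586 = 0.12608938.
Var(ȳ) = (1 − 0.12608938)·73.02/5874 = 0.87391062·0.012431052 = 0.010863628.

0.0109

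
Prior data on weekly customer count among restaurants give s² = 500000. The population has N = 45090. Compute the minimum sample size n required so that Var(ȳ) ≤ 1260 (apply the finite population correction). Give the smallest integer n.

394

Without fpc, n₀ = s²/D = 500000/1260 = 396.8254.
With fpc, (1 − n/N)·s²/n ≤ D requires n ≥ n₀/(1 + n₀/N) = 396.8254/(1 + 396.8254/45090) = 393.3635.
Rounding up, n = 394.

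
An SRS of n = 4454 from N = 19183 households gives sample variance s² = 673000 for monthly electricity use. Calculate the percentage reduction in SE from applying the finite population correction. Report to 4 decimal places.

12.3749

f = n/N = 4454/19183 = 0.23218475.
SE_no-fpc = √(s²/n) = 12.292279; SE_fpc = √((1−f)s²/n) = 10.771118.
Ratio = √(1−f) = 0.87625068. Reduction = 100·(1 − 0.87625068) = 12.3749%.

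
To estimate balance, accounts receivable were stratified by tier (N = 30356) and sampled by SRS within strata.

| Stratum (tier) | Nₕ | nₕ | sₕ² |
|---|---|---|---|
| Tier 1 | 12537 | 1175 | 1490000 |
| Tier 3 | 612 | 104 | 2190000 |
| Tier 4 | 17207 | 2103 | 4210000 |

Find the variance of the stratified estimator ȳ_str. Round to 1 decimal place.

Var(ȳ_str) = Σₕ Wₕ²(1 − fₕ)sₕ²/nₕ with Wₕ = Nₕ/N, N = 30356.
Tier 1: Wₕ = 0.41299908; term = 0.41299908²·(1 − 0.09372258)·1490000/1175 = 196.02331.
Tier 3: Wₕ = 0.02016076; term = 0.02016076²·(1 − 0.16993464)·2190000/104 = 7.104554.
Tier 4: Wₕ = 0.56684016; term = 0.56684016²·(1 − 0.12221770)·4210000/2103 = 564.613.
Sum = 767.74086.

767.7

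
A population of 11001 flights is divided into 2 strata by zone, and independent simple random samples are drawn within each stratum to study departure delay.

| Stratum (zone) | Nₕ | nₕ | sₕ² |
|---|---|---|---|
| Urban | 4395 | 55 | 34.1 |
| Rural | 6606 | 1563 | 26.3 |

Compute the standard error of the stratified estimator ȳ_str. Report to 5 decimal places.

Var(ȳ_str) = Σₕ Wₕ²(1 − fₕ)sₕ²/nₕ with Wₕ = Nₕ/N, N = 11001.
Urban: Wₕ = 0.39950914; term = 0.39950914²·(1 − 0.01251422)·34.1/55 = 0.097718315.
Rural: Wₕ = 0.60049086; term = 0.60049086²·(1 − 0.23660309)·26.3/1563 = 0.0046319086.
Sum = 0.10235022.
SE = √(0.10235022) = 0.31992.

0.31992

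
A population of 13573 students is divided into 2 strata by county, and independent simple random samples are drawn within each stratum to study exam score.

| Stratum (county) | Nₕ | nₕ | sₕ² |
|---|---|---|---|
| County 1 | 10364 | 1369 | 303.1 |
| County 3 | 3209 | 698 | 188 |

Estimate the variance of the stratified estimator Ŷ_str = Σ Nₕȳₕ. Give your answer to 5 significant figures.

2.2810 × 10^7

Var(Ŷ_str) = Σₕ Nₕ²(1 − fₕ)sₕ²/nₕ.
County 1: 10364²·(1 − 1369/10364)·303.1/1369 = 2.0640065 × 10^7.
County 3: 3209²·(1 − 698/3209)·188/698 = 2.1702954 × 10^6.
Sum = 2.281036 × 10^7.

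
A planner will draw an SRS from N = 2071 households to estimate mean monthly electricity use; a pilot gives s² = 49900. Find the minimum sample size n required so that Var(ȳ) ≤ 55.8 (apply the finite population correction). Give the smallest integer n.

625

Without fpc, n₀ = s²/D = 49900/55.8 = 894.2652.
With fpc, (1 − n/N)·s²/n ≤ D requires n ≥ n₀/(1 + n₀/N) = 894.2652/(1 + 894.2652/2071) = 624.5725.
Rounding up, n = 625.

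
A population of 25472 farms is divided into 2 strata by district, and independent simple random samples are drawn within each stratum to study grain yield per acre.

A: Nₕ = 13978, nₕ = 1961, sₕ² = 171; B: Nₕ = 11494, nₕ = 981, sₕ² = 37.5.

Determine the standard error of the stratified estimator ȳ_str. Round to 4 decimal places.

0.1723

Var(ȳ_str) = Σₕ Wₕ²(1 − fₕ)sₕ²/nₕ with Wₕ = Nₕ/N, N = 25472.
A: Wₕ = 0.54875942; term = 0.54875942²·(1 − 0.14029189)·171/1961 = 0.0225753.
B: Wₕ = 0.45124058; term = 0.45124058²·(1 − 0.08534888)·37.5/981 = 0.0071192464.
Sum = 0.029694546.
SE = √(0.029694546) = 0.1723.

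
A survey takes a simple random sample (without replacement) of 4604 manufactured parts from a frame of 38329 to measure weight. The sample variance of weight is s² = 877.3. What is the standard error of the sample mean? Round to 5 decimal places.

Under SRS without replacement, Var(ȳ) = (1 − f)·s²/n with f = n/N = 4604/38329 = 0.12011793.
Var(ȳ) = (1 − 0.12011793)·877.3/4604 = 0.87988207·0.19055169 = 0.16766302.
SE(ȳ) = √(0.16766302) = 0.40947.

0.40947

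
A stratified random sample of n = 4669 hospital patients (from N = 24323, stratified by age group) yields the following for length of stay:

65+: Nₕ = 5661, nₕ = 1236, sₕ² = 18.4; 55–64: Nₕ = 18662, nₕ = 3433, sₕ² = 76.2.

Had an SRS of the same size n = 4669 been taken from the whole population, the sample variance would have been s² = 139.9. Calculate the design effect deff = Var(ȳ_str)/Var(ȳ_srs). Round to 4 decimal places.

0.4664

Var(ȳ_str) = Σ Wₕ²(1−fₕ)sₕ²/nₕ with Wₕ = Nₕ/24323:
  65+: (5661/24323)²·(1−1236/5661)·18.4/1236 = 6.3033512 × 10^-4
  55–64: (18662/24323)²·(1−3433/18662)·76.2/3433 = 0.010662928
  → Var(ȳ_str) = 0.011293263.
Var(ȳ_srs) = (1 − 4669/24323)·139.9/4669 = 0.024211832.
deff = 0.011293263 / 0.024211832 = 0.4664.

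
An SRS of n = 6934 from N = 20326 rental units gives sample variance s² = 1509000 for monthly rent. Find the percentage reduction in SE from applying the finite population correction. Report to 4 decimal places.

18.8298

f = n/N = 6934/20326 = 0.34113943.
SE_no-fpc = √(s²/n) = 14.752061; SE_fpc = √((1−f)s²/n) = 11.974281.
Ratio = √(1−f) = 0.81170227. Reduction = 100·(1 − 0.81170227) = 18.8298%.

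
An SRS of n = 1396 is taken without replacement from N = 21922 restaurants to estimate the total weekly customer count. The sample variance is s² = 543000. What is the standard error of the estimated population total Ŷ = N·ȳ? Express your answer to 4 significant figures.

418400

Var(Ŷ) = N²·Var(ȳ) = N²·(1 − n/N)·s²/n.
f = 1396/21922 = 0.06368032; Var(ȳ) = 0.93631968·543000/1396 = 364.19884.
Var(Ŷ) = 21922² · 364.19884 = 1.7502452 × 10^11.
SE(Ŷ) = √(1.7502452 × 10^11) = 418400.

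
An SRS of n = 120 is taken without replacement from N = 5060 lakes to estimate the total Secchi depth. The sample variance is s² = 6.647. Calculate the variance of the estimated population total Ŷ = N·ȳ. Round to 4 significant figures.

Var(Ŷ) = N²·Var(ȳ) = N²·(1 − n/N)·s²/n.
f = 120/5060 = 0.02371542; Var(ȳ) = 0.97628458·6.647/120 = 0.05407803.
Var(Ŷ) = 5060² · 0.05407803 = 1.3845922 × 10^6.

1.385 × 10^6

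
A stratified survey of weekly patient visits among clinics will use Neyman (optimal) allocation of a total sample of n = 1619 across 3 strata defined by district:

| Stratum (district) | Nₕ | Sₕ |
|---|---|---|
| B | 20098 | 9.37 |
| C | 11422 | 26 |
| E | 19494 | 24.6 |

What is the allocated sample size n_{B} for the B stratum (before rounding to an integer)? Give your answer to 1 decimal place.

Neyman allocation: nₕ = n·NₕSₕ / Σⱼ NⱼSⱼ.
Σ NⱼSⱼ = 20098·9.37 + 11422·26 + 19494·24.6 = 964842.66.
n_{B} = 1619·20098·9.37 / 964842.66 = 316.0.

316.0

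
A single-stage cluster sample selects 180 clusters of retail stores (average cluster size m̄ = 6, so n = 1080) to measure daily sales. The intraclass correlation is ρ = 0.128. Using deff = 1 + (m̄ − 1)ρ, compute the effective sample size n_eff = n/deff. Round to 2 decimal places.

deff = 1 + (6 − 1)·0.128 = 1 + 0.64 = 1.64.
n_eff = 1080 / 1.64 = 658.54.

658.54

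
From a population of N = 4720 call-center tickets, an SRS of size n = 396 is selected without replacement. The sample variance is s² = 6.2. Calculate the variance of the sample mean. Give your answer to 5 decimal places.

0.01434

Under SRS without replacement, Var(ȳ) = (1 − f)·s²/n with f = n/N = 396/4720 = 0.08389831.
Var(ȳ) = (1 − 0.08389831)·6.2/396 = 0.91610169·0.015656566 = 0.014343006.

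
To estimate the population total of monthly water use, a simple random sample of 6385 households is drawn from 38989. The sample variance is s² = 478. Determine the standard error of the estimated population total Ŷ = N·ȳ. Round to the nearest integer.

9755

Var(Ŷ) = N²·Var(ȳ) = N²·(1 − n/N)·s²/n.
f = 6385/38989 = 0.16376414; Var(ȳ) = 0.83623586·478/6385 = 0.062603092.
Var(Ŷ) = 38989² · 0.062603092 = 9.5165597 × 10^7.
SE(Ŷ) = √(9.5165597 × 10^7) = 9755.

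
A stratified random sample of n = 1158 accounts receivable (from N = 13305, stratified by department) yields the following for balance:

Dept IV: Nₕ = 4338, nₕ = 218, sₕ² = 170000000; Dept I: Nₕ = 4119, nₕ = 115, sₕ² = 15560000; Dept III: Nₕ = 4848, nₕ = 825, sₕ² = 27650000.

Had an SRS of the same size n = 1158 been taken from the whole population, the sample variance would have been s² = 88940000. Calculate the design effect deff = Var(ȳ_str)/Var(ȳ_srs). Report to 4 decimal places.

Var(ȳ_str) = Σ Wₕ²(1−fₕ)sₕ²/nₕ with Wₕ = Nₕ/13305:
  Dept IV: (4338/13305)²·(1−218/4338)·170000000/218 = 78731.665
  Dept I: (4119/13305)²·(1−115/4119)·15560000/115 = 12605.726
  Dept III: (4848/13305)²·(1−825/4848)·27650000/825 = 3692.5303
  → Var(ȳ_str) = 95029.921.
Var(ȳ_srs) = (1 − 1158/13305)·88940000/1158 = 70120.131.
deff = 95029.921 / 70120.131 = 1.3552.

1.3552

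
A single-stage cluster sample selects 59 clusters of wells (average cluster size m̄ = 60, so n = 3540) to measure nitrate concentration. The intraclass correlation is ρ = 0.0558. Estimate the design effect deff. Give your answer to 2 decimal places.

4.29

deff = 1 + (60 − 1)·0.0558 = 1 + 3.2922 = 4.2922.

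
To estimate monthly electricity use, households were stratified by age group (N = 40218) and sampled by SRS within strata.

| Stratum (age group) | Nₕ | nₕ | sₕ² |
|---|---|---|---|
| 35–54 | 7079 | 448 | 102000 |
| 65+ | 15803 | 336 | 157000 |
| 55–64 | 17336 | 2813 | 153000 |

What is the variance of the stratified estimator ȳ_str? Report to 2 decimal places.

Var(ȳ_str) = Σₕ Wₕ²(1 − fₕ)sₕ²/nₕ with Wₕ = Nₕ/N, N = 40218.
35–54: Wₕ = 0.17601571; term = 0.17601571²·(1 − 0.06328577)·102000/448 = 6.6074237.
65+: Wₕ = 0.39293351; term = 0.39293351²·(1 − 0.02126179)·157000/336 = 70.609813.
55–64: Wₕ = 0.43105077; term = 0.43105077²·(1 − 0.16226350)·153000/2813 = 8.4661507.
Sum = 85.683387.

85.68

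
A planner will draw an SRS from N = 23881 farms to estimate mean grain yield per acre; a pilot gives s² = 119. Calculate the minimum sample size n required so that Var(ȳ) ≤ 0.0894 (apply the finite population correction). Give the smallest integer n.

1261

Without fpc, n₀ = s²/D = 119/0.0894 = 1331.0962.
With fpc, (1 − n/N)·s²/n ≤ D requires n ≥ n₀/(1 + n₀/N) = 1331.0962/(1 + 1331.0962/23881) = 1260.8197.
Rounding up, n = 1261.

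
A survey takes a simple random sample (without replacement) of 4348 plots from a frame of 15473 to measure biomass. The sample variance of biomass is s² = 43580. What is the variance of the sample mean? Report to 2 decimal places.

Under SRS without replacement, Var(ȳ) = (1 − f)·s²/n with f = n/N = 4348/15473 = 0.28100562.
Var(ȳ) = (1 − 0.28100562)·43580/4348 = 0.71899438·10.022999 = 7.20648.

7.21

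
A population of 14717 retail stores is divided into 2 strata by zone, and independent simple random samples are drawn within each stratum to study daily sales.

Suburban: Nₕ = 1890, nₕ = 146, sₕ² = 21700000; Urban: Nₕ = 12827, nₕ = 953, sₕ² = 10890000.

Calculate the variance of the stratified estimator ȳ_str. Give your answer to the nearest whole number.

10298

Var(ȳ_str) = Σₕ Wₕ²(1 − fₕ)sₕ²/nₕ with Wₕ = Nₕ/N, N = 14717.
Suburban: Wₕ = 0.12842291; term = 0.12842291²·(1 − 0.07724868)·21700000/146 = 2261.9166.
Urban: Wₕ = 0.87157709; term = 0.87157709²·(1 − 0.07429641)·10890000/953 = 8035.6042.
Sum = 10297.521.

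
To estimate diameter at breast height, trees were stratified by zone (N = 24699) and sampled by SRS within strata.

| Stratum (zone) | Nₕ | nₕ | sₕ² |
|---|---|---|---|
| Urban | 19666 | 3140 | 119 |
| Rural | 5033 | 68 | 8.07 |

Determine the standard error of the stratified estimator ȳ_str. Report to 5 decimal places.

Var(ȳ_str) = Σₕ Wₕ²(1 − fₕ)sₕ²/nₕ with Wₕ = Nₕ/N, N = 24699.
Urban: Wₕ = 0.79622657; term = 0.79622657²·(1 − 0.15966643)·119/3140 = 0.020190281.
Rural: Wₕ = 0.20377343; term = 0.20377343²·(1 − 0.01351083)·8.07/68 = 0.004861296.
Sum = 0.025051577.
SE = √(0.025051577) = 0.15828.

0.15828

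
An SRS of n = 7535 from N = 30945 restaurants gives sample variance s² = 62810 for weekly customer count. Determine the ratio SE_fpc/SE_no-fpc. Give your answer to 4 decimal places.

f = n/N = 7535/30945 = 0.24349653.
SE_no-fpc = √(s²/n) = 2.8871727; SE_fpc = √((1−f)s²/n) = 2.5111822.
Ratio = √(1−f) = 0.86977208.

0.8698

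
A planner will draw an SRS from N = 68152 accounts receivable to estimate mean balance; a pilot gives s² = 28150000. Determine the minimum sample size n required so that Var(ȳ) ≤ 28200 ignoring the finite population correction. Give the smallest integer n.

Without fpc, n₀ = s²/D = 28150000/28200 = 998.2270.
Rounding up, n = 999.

999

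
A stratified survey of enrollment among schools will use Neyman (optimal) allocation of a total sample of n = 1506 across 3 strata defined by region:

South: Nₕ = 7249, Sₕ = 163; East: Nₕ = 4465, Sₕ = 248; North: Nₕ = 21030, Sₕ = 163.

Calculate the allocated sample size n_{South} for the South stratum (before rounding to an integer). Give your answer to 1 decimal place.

Neyman allocation: nₕ = n·NₕSₕ / Σⱼ NⱼSⱼ.
Σ NⱼSⱼ = 7249·163 + 4465·248 + 21030·163 = 5.716797 × 10^6.
n_{South} = 1506·7249·163 / (5.716797 × 10^6) = 311.3.

311.3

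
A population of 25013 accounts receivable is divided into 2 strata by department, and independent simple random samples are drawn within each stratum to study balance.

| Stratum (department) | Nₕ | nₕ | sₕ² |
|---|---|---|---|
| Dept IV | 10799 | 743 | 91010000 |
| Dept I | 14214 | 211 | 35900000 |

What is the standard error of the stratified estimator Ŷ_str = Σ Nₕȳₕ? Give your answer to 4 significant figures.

Var(Ŷ_str) = Σₕ Nₕ²(1 − fₕ)sₕ²/nₕ.
Dept IV: 10799²·(1 − 743/10799)·91010000/743 = 1.330176 × 10^13.
Dept I: 14214²·(1 − 211/14214)·35900000/211 = 3.3864868 × 10^13.
Sum = 4.7166628 × 10^13.
SE = √(4.7166628 × 10^13) = 6.868 × 10^6.

6.868 × 10^6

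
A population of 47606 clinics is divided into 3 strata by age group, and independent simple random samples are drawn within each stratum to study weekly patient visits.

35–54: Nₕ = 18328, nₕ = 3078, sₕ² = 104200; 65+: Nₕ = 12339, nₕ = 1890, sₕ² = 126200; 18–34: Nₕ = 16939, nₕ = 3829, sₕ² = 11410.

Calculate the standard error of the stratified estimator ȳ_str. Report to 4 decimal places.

2.8750

Var(ȳ_str) = Σₕ Wₕ²(1 − fₕ)sₕ²/nₕ with Wₕ = Nₕ/N, N = 47606.
35–54: Wₕ = 0.38499349; term = 0.38499349²·(1 − 0.16793976)·104200/3078 = 4.17504.
65+: Wₕ = 0.25919002; term = 0.25919002²·(1 − 0.15317287)·126200/1890 = 3.7986463.
18–34: Wₕ = 0.35581649; term = 0.35581649²·(1 − 0.22604640)·11410/3829 = 0.29198958.
Sum = 8.2656759.
SE = √(8.2656759) = 2.8750.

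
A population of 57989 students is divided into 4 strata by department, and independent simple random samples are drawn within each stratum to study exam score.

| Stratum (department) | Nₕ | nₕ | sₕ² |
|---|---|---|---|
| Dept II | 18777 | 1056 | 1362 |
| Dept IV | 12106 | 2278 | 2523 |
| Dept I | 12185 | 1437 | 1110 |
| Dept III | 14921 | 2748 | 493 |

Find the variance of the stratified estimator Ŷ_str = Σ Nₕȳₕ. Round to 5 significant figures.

Var(Ŷ_str) = Σₕ Nₕ²(1 − fₕ)sₕ²/nₕ.
Dept II: 18777²·(1 − 1056/18777)·1362/1056 = 4.2916829 × 10^8.
Dept IV: 12106²·(1 − 2278/12106)·2523/2278 = 1.3177388 × 10^8.
Dept I: 12185²·(1 − 1437/12185)·1110/1437 = 1.0116246 × 10^8.
Dept III: 14921²·(1 − 2748/14921)·493/2748 = 3.2585602 × 10^7.
Sum = 6.9469023 × 10^8.

6.9469 × 10^8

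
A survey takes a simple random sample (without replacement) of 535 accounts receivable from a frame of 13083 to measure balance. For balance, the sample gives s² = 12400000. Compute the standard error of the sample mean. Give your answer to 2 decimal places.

Under SRS without replacement, Var(ȳ) = (1 − f)·s²/n with f = n/N = 535/13083 = 0.04089276.
Var(ȳ) = (1 − 0.04089276)·12400000/535 = 0.95910724·23177.57 = 22229.775.
SE(ȳ) = √(22229.775) = 149.10.

149.10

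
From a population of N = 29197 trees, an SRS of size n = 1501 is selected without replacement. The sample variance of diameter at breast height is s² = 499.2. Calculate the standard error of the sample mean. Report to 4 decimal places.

Under SRS without replacement, Var(ȳ) = (1 − f)·s²/n with f = n/N = 1501/29197 = 0.05140939.
Var(ȳ) = (1 − 0.05140939)·499.2/1501 = 0.94859061·0.33257828 = 0.31548063.
SE(ȳ) = √(0.31548063) = 0.5617.

0.5617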